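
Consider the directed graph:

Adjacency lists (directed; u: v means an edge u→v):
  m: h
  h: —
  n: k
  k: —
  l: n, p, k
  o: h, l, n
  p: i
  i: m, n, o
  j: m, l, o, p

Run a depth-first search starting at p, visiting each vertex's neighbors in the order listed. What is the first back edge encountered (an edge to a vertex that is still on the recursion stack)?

l->p

DFS from p (visiting each vertex's neighbors in the order listed); mark gray on enter, black on exit:
p gray
  i gray
    m gray
      h gray
      h black
    m black
    n gray
      k gray
      k black
    n black
    o gray
      o→h: h black — skip
      l gray
        l→n: n black — skip
        l→p: p is gray → back edge
First back edge: l → p.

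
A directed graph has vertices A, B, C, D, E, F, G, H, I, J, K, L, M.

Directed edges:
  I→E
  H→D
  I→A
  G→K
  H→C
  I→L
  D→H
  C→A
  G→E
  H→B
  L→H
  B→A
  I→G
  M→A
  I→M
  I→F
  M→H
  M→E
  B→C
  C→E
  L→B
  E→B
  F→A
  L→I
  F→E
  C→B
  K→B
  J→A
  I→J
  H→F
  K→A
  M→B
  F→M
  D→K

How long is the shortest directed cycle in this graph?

2

For each vertex v, BFS finds the shortest path from v back to v.
The shortest such closed walk is I → L → I, length 2.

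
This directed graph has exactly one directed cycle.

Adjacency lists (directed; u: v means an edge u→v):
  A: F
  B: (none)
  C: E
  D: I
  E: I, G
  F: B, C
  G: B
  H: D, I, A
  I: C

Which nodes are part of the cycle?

C, E, I

DFS with gray/black marking from C:
C gray
  E gray
    I gray
      I→C: C is gray → back edge
Back edge closes the cycle C → E → I → C; its vertices are {C, E, I}.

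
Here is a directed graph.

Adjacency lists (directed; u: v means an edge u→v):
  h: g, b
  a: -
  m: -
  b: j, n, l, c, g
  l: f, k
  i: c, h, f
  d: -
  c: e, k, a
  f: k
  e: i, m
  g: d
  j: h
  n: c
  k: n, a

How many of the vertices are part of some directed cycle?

A vertex is on a directed cycle iff it belongs to a strongly connected component of size ≥ 2 (or has a self-loop).
The vertices on cycles are {b, c, e, f, h, i, j, k, l, n} — 10 in total.

10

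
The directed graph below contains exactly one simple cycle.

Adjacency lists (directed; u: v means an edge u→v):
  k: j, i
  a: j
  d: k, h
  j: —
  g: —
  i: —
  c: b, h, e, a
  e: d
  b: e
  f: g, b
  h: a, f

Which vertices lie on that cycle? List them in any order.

DFS with gray/black marking from e:
e gray
  d gray
    k gray
      j gray
      j black
      i gray
      i black
    k black
    h gray
      a gray
        a→j: j black — skip
      a black
      f gray
        g gray
        g black
        b gray
          b→e: e is gray → back edge
Back edge closes the cycle e → d → h → f → b → e; its vertices are {b, d, e, f, h}.

b, d, e, f, h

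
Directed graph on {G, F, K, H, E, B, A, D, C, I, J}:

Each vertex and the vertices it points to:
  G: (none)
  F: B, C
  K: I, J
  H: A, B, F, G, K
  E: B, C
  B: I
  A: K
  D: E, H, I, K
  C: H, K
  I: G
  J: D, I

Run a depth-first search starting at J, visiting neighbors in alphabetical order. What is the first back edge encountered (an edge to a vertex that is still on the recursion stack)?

DFS from J (visiting neighbors in alphabetical order); mark gray on enter, black on exit:
J gray
  D gray
    E gray
      B gray
        I gray
          G gray
          G black
        I black
      B black
      C gray
        H gray
          A gray
            K gray
              K→I: I black — skip
              K→J: J is gray → back edge
First back edge: K → J.

K->J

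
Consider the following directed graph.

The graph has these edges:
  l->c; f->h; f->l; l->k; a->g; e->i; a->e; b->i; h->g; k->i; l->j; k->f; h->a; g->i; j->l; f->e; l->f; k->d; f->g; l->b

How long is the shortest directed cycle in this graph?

For each vertex v, BFS finds the shortest path from v back to v.
The shortest such closed walk is l → f → l, length 2.

2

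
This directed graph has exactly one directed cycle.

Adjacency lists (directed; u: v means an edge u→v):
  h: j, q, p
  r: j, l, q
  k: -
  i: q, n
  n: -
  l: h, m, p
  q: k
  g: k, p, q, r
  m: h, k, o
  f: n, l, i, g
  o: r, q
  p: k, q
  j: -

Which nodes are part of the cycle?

DFS with gray/black marking from l:
l gray
  h gray
    j gray
    j black
    q gray
      k gray
      k black
    q black
    p gray
      p→k: k black — skip
      p→q: q black — skip
    p black
  h black
  m gray
    m→h: h black — skip
    m→k: k black — skip
    o gray
      r gray
        r→j: j black — skip
        r→l: l is gray → back edge
Back edge closes the cycle l → m → o → r → l; its vertices are {l, m, o, r}.

l, m, o, r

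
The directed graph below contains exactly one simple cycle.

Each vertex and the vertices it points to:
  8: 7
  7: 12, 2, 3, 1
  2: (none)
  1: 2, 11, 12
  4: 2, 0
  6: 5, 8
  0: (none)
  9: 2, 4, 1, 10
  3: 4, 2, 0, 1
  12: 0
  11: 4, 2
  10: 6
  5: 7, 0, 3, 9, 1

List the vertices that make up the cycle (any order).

5, 6, 9, 10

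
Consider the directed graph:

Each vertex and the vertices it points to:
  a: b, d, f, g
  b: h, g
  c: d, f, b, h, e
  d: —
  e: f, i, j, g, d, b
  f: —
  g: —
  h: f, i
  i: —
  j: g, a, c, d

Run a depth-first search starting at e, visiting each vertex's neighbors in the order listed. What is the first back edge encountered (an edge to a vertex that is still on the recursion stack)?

DFS from e (visiting each vertex's neighbors in the order listed); mark gray on enter, black on exit:
e gray
  f gray
  f black
  i gray
  i black
  j gray
    g gray
    g black
    a gray
      b gray
        h gray
          h→f: f black — skip
          h→i: i black — skip
        h black
        b→g: g black — skip
      b black
      d gray
      d black
      a→f: f black — skip
      a→g: g black — skip
    a black
    c gray
      c→d: d black — skip
      c→f: f black — skip
      c→b: b black — skip
      c→h: h black — skip
      c→e: e is gray → back edge
First back edge: c → e.

c→e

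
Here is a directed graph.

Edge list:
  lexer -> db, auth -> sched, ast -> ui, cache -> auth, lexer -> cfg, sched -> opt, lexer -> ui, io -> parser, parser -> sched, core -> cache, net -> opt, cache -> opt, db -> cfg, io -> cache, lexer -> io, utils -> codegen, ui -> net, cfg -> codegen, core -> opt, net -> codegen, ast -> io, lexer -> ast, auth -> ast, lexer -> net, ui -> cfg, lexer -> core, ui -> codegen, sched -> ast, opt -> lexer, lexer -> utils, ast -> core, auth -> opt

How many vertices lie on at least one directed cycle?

A vertex is on a directed cycle iff it belongs to a strongly connected component of size ≥ 2 (or has a self-loop).
The vertices on cycles are {io, ui, ast, net, opt, auth, core, cache, lexer, sched, parser} — 11 in total.

11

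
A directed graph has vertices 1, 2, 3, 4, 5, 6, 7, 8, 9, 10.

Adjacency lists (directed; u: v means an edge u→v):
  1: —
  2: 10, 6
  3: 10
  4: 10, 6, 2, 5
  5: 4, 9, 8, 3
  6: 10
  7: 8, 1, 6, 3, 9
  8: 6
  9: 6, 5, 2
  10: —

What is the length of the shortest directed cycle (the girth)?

2

For each vertex v, BFS finds the shortest path from v back to v.
The shortest such closed walk is 9 → 5 → 9, length 2.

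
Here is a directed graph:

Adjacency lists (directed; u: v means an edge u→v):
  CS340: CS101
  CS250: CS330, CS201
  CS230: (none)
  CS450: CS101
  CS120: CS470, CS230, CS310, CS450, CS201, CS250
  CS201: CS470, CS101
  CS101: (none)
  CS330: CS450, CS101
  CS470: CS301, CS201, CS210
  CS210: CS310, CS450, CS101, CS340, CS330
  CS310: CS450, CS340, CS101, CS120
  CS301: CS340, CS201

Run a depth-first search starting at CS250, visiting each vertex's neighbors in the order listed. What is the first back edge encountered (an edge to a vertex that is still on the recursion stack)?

CS301->CS201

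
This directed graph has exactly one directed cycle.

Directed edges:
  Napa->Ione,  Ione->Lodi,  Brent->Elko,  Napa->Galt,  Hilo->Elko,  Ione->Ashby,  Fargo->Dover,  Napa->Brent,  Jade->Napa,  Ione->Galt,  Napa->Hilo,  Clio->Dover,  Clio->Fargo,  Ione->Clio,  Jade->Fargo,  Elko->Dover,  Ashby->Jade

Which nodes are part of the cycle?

Ione, Jade, Napa, Ashby

DFS with gray/black marking from Napa:
Napa gray
  Hilo gray
    Elko gray
      Dover gray
      Dover black
    Elko black
  Hilo black
  Brent gray
    Brent→Elko: Elko black — skip
  Brent black
  Ione gray
    Ashby gray
      Jade gray
        Jade→Napa: Napa is gray → back edge
Back edge closes the cycle Napa → Ione → Ashby → Jade → Napa; its vertices are {Ione, Jade, Napa, Ashby}.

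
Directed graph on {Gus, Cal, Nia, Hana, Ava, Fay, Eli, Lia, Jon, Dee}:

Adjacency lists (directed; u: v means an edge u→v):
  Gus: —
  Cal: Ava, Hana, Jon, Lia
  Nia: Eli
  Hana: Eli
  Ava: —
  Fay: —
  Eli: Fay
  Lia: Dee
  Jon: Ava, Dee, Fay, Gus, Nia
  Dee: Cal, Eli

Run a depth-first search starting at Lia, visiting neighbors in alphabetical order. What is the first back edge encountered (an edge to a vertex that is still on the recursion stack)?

Jon->Dee

DFS from Lia (visiting neighbors in alphabetical order); mark gray on enter, black on exit:
Lia gray
  Dee gray
    Cal gray
      Ava gray
      Ava black
      Hana gray
        Eli gray
          Fay gray
          Fay black
        Eli black
      Hana black
      Jon gray
        Jon→Ava: Ava black — skip
        Jon→Dee: Dee is gray → back edge
First back edge: Jon → Dee.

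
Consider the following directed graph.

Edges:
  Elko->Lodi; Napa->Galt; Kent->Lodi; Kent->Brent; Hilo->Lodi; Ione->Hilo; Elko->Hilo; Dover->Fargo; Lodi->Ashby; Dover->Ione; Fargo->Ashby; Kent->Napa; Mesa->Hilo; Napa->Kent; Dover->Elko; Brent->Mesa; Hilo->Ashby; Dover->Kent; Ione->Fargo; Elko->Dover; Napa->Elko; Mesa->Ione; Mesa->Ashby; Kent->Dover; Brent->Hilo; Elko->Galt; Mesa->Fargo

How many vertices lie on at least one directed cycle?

4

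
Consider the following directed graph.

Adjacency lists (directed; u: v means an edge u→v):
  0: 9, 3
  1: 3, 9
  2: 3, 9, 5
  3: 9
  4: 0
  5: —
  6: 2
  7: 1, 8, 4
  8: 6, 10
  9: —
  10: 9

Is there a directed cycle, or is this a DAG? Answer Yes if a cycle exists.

No

DFS with white/gray/black marking, starting from 4:
4 gray
  0 gray
    9 gray
    9 black
    3 gray
      3→9: 9 black — skip
    3 black
  0 black
4 black
1 gray
  1→3: 3 black — skip
  1→9: 9 black — skip
1 black
2 gray
  2→3: 3 black — skip
  2→9: 9 black — skip
  5 gray
  5 black
2 black
6 gray
  6→2: 2 black — skip
6 black
7 gray
  7→1: 1 black — skip
  8 gray
    8→6: 6 black — skip
    10 gray
      10→9: 9 black — skip
    10 black
  8 black
  7→4: 4 black — skip
7 black
Every edge goes to a white or black vertex — no back edge, so the graph is acyclic.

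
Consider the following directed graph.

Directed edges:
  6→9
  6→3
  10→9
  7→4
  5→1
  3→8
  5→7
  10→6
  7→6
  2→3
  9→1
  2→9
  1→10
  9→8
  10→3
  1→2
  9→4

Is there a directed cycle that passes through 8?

8 lies on a cycle iff there is a path from 8 back to itself.
Exploring from 8, it never reaches itself; equivalently, its strongly connected component is a singleton.

No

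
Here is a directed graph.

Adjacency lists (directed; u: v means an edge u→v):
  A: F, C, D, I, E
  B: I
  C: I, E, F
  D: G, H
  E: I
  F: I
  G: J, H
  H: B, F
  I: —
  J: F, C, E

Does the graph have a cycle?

No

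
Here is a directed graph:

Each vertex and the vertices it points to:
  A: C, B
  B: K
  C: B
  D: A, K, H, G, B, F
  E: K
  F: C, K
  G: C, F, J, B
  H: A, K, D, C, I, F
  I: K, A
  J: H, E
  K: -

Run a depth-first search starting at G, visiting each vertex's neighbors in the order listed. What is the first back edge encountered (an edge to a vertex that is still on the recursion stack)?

D->H

DFS from G (visiting each vertex's neighbors in the order listed); mark gray on enter, black on exit:
G gray
  C gray
    B gray
      K gray
      K black
    B black
  C black
  F gray
    F→C: C black — skip
    F→K: K black — skip
  F black
  J gray
    H gray
      A gray
        A→C: C black — skip
        A→B: B black — skip
      A black
      H→K: K black — skip
      D gray
        D→A: A black — skip
        D→K: K black — skip
        D→H: H is gray → back edge
First back edge: D → H.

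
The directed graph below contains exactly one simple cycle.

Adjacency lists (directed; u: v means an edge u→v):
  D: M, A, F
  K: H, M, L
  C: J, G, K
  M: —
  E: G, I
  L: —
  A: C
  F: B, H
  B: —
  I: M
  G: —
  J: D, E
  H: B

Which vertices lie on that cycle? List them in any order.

A, C, D, J

DFS with gray/black marking from J:
J gray
  D gray
    M gray
    M black
    A gray
      C gray
        C→J: J is gray → back edge
Back edge closes the cycle J → D → A → C → J; its vertices are {A, C, D, J}.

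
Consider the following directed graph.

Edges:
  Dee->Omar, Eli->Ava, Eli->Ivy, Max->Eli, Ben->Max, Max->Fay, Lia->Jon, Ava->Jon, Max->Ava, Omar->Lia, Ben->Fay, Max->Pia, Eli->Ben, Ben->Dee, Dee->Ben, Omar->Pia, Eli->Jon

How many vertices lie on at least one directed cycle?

A vertex is on a directed cycle iff it belongs to a strongly connected component of size ≥ 2 (or has a self-loop).
The vertices on cycles are {Ben, Dee, Eli, Max} — 4 in total.

4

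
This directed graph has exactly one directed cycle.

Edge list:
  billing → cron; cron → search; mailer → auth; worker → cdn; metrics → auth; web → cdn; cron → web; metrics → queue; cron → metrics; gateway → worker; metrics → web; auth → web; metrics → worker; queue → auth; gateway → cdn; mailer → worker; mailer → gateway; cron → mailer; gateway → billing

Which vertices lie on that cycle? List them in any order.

DFS with gray/black marking from cron:
cron gray
  web gray
    cdn gray
    cdn black
  web black
  mailer gray
    gateway gray
      worker gray
        worker→cdn: cdn black — skip
      worker black
      billing gray
        billing→cron: cron is gray → back edge
Back edge closes the cycle cron → mailer → gateway → billing → cron; its vertices are {cron, mailer, billing, gateway}.

cron, mailer, billing, gateway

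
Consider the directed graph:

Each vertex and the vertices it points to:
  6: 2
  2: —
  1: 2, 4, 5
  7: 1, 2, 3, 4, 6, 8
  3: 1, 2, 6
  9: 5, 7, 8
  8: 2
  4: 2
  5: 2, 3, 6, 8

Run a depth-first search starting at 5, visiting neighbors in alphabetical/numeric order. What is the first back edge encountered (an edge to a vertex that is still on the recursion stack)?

DFS from 5 (visiting neighbors in alphabetical/numeric order); mark gray on enter, black on exit:
5 gray
  2 gray
  2 black
  3 gray
    1 gray
      1→2: 2 black — skip
      4 gray
        4→2: 2 black — skip
      4 black
      1→5: 5 is gray → back edge
First back edge: 1 → 5.

1->5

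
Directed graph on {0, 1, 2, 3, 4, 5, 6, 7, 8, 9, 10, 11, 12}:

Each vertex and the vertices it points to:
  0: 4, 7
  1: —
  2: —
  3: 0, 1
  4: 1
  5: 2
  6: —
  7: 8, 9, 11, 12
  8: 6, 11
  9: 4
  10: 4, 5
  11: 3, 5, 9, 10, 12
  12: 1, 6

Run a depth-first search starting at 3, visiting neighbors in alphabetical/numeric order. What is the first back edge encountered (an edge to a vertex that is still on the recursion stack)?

11->3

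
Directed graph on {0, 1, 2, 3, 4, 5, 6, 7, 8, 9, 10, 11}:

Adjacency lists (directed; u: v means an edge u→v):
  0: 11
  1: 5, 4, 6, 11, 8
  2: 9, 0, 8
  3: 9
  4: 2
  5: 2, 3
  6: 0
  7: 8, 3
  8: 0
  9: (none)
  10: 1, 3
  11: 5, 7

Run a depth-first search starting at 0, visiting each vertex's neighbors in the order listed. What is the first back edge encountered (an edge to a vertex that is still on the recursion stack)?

DFS from 0 (visiting each vertex's neighbors in the order listed); mark gray on enter, black on exit:
0 gray
  11 gray
    5 gray
      2 gray
        9 gray
        9 black
        2→0: 0 is gray → back edge
First back edge: 2 → 0.

2→0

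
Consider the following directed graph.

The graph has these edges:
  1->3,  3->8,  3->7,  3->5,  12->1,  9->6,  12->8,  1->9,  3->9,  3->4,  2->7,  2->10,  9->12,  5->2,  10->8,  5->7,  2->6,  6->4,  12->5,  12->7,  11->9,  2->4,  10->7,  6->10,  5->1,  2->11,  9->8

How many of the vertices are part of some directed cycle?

A vertex is on a directed cycle iff it belongs to a strongly connected component of size ≥ 2 (or has a self-loop).
The vertices on cycles are {1, 2, 3, 5, 9, 11, 12} — 7 in total.

7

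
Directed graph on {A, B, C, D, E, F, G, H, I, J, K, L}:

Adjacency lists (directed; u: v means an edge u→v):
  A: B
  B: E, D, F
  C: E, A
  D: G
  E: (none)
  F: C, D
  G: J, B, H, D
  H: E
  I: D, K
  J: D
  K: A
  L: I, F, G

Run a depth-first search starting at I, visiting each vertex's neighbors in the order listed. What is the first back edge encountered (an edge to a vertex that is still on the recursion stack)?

J→D

DFS from I (visiting each vertex's neighbors in the order listed); mark gray on enter, black on exit:
I gray
  D gray
    G gray
      J gray
        J→D: D is gray → back edge
First back edge: J → D.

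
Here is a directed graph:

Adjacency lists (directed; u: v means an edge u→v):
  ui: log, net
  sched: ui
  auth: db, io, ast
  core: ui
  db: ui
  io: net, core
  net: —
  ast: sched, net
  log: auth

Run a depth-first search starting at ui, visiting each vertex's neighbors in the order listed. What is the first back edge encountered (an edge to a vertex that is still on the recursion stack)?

DFS from ui (visiting each vertex's neighbors in the order listed); mark gray on enter, black on exit:
ui gray
  log gray
    auth gray
      db gray
        db→ui: ui is gray → back edge
First back edge: db → ui.

db→ui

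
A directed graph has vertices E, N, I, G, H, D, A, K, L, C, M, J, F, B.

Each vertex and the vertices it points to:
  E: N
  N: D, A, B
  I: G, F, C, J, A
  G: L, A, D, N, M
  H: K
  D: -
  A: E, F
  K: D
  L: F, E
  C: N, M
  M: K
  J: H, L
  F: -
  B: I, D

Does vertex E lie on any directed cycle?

Yes

E is on a cycle iff E can reach itself via ≥1 edge.
E → N → A → E — yes.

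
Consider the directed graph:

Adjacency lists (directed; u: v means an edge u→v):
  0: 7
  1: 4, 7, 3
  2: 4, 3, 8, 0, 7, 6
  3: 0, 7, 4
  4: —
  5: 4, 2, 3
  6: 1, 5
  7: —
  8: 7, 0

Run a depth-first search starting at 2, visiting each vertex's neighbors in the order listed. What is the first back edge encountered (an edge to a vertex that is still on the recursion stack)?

5→2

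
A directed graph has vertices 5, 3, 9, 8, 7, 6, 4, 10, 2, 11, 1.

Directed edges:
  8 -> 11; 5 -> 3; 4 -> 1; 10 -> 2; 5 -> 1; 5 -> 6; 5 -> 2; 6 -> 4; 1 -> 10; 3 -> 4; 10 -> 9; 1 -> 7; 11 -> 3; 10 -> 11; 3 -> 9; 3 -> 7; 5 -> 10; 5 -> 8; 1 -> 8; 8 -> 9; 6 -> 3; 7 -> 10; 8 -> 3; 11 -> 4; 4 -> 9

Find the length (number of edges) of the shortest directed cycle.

For each vertex v, BFS finds the shortest path from v back to v.
The shortest such closed walk is 1 → 8 → 11 → 4 → 1, length 4.

4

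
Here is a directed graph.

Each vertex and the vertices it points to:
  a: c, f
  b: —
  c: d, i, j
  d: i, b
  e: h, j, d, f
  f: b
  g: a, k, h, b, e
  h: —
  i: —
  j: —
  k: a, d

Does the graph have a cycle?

DFS with white/gray/black marking, starting from h:
h gray
h black
a gray
  c gray
    d gray
      i gray
      i black
      b gray
      b black
    d black
    c→i: i black — skip
    j gray
    j black
  c black
  f gray
    f→b: b black — skip
  f black
a black
e gray
  e→h: h black — skip
  e→j: j black — skip
  e→d: d black — skip
  e→f: f black — skip
e black
g gray
  g→a: a black — skip
  k gray
    k→a: a black — skip
    k→d: d black — skip
  k black
  g→h: h black — skip
  g→b: b black — skip
  g→e: e black — skip
g black
Every edge goes to a white or black vertex — no back edge, so the graph is acyclic.

No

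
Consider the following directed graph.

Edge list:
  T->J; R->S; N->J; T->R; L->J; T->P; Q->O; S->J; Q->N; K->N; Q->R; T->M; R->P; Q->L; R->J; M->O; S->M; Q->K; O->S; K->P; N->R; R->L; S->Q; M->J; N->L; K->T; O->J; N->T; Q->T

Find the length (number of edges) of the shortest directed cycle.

3

For each vertex v, BFS finds the shortest path from v back to v.
The shortest such closed walk is Q → R → S → Q, length 3.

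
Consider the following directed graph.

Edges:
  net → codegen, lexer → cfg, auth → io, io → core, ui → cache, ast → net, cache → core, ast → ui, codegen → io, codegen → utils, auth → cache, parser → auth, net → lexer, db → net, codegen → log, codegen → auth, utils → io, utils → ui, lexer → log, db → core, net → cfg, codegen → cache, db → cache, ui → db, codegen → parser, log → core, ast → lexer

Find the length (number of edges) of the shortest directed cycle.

For each vertex v, BFS finds the shortest path from v back to v.
The shortest such closed walk is net → codegen → utils → ui → db → net, length 5.

5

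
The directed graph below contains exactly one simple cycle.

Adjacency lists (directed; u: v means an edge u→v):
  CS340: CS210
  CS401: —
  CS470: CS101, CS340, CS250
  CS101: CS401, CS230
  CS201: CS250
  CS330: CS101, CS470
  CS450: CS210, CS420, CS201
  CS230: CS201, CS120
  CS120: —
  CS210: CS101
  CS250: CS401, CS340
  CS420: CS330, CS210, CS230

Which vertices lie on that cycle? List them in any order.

DFS with gray/black marking from CS230:
CS230 gray
  CS201 gray
    CS250 gray
      CS401 gray
      CS401 black
      CS340 gray
        CS210 gray
          CS101 gray
            CS101→CS401: CS401 black — skip
            CS101→CS230: CS230 is gray → back edge
Back edge closes the cycle CS230 → CS201 → CS250 → CS340 → CS210 → CS101 → CS230; its vertices are {CS101, CS201, CS210, CS230, CS250, CS340}.

CS101, CS201, CS210, CS230, CS250, CS340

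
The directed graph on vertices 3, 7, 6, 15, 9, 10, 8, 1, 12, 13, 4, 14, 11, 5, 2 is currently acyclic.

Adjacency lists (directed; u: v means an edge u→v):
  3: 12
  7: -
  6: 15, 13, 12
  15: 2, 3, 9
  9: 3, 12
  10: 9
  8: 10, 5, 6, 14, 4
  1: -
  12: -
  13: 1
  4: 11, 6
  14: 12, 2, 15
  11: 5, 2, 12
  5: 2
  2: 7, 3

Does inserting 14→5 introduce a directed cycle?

Adding 14→5 creates a cycle iff 5 can already reach 14.
Explore from 5: no path reaches 14. The graph stays acyclic.

No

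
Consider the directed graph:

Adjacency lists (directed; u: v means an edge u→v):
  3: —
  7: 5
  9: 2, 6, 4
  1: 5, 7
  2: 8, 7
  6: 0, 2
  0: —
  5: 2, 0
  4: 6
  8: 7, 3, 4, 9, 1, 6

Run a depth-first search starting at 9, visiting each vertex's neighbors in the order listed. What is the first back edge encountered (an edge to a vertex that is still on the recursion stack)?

5→2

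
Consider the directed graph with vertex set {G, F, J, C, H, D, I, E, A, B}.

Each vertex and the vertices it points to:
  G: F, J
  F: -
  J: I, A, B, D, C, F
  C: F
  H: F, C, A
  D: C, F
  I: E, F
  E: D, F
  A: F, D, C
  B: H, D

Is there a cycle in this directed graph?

DFS with white/gray/black marking, starting from J:
J gray
  I gray
    E gray
      D gray
        C gray
          F gray
          F black
        C black
        D→F: F black — skip
      D black
      E→F: F black — skip
    E black
    I→F: F black — skip
  I black
  A gray
    A→F: F black — skip
    A→D: D black — skip
    A→C: C black — skip
  A black
  B gray
    H gray
      H→F: F black — skip
      H→C: C black — skip
      H→A: A black — skip
    H black
    B→D: D black — skip
  B black
  J→D: D black — skip
  J→C: C black — skip
  J→F: F black — skip
J black
G gray
  G→F: F black — skip
  G→J: J black — skip
G black
Every edge goes to a white or black vertex — no back edge, so the graph is acyclic.

No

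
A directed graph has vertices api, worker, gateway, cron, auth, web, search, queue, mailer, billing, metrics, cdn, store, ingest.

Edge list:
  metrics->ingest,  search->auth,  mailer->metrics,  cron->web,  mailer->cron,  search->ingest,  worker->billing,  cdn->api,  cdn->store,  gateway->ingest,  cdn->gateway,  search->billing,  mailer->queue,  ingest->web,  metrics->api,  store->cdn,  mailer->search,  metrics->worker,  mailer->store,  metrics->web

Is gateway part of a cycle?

gateway lies on a cycle iff there is a path from gateway back to itself.
Exploring from gateway, it never reaches itself; equivalently, its strongly connected component is a singleton.

No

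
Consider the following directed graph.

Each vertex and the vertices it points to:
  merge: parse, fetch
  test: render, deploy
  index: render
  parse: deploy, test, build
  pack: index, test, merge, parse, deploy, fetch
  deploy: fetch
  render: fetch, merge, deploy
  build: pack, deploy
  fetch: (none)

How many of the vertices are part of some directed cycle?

7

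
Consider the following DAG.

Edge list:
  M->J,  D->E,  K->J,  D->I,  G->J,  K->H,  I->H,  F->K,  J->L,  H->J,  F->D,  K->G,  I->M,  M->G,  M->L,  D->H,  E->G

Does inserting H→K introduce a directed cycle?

Adding H→K creates a cycle iff K can already reach H.
Path from K: K → H.
So K → … → H → K is a cycle.

Yes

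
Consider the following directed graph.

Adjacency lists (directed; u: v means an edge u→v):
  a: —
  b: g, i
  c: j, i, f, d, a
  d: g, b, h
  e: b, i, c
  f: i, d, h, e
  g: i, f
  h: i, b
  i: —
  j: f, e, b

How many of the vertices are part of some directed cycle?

8

A vertex is on a directed cycle iff it belongs to a strongly connected component of size ≥ 2 (or has a self-loop).
The vertices on cycles are {b, c, d, e, f, g, h, j} — 8 in total.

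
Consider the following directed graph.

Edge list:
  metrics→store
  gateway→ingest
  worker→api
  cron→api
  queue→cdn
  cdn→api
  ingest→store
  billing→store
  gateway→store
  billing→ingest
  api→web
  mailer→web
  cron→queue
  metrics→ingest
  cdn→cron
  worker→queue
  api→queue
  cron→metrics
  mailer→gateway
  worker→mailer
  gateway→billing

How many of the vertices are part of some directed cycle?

A vertex is on a directed cycle iff it belongs to a strongly connected component of size ≥ 2 (or has a self-loop).
The vertices on cycles are {api, cdn, cron, queue} — 4 in total.

4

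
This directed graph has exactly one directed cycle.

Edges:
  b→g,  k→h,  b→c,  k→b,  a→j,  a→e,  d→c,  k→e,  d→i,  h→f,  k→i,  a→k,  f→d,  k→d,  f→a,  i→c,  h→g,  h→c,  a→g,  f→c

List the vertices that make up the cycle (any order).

DFS with gray/black marking from f:
f gray
  c gray
  c black
  a gray
    j gray
    j black
    e gray
    e black
    g gray
    g black
    k gray
      i gray
        i→c: c black — skip
      i black
      k→e: e black — skip
      b gray
        b→c: c black — skip
        b→g: g black — skip
      b black
      d gray
        d→i: i black — skip
        d→c: c black — skip
      d black
      h gray
        h→g: g black — skip
        h→c: c black — skip
        h→f: f is gray → back edge
Back edge closes the cycle f → a → k → h → f; its vertices are {a, f, h, k}.

a, f, h, k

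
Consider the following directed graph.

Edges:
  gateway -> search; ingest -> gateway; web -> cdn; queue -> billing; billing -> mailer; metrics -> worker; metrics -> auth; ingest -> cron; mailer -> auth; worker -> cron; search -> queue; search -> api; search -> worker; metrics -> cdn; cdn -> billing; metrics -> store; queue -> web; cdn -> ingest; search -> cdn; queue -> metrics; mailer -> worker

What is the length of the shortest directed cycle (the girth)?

For each vertex v, BFS finds the shortest path from v back to v.
The shortest such closed walk is search → cdn → ingest → gateway → search, length 4.

4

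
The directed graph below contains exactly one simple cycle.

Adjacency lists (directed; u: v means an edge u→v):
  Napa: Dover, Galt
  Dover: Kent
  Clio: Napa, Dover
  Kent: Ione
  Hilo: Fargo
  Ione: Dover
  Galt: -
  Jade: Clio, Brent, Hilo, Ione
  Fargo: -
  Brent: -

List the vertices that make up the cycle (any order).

Ione, Kent, Dover

DFS with gray/black marking from Ione:
Ione gray
  Dover gray
    Kent gray
      Kent→Ione: Ione is gray → back edge
Back edge closes the cycle Ione → Dover → Kent → Ione; its vertices are {Ione, Kent, Dover}.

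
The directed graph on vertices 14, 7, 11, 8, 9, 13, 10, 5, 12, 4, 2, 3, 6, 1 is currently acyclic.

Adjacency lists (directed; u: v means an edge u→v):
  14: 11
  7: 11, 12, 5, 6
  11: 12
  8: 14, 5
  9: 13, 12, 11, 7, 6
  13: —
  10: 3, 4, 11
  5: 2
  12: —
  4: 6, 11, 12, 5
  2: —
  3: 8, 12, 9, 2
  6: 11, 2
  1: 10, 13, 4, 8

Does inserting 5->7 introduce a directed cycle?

Yes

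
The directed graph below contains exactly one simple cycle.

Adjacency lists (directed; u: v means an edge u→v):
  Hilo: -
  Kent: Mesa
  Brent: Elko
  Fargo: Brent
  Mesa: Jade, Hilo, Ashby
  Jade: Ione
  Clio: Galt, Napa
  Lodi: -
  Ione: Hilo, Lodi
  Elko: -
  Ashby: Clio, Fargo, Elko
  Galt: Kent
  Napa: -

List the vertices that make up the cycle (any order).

DFS with gray/black marking from Mesa:
Mesa gray
  Jade gray
    Ione gray
      Hilo gray
      Hilo black
      Lodi gray
      Lodi black
    Ione black
  Jade black
  Mesa→Hilo: Hilo black — skip
  Ashby gray
    Clio gray
      Galt gray
        Kent gray
          Kent→Mesa: Mesa is gray → back edge
Back edge closes the cycle Mesa → Ashby → Clio → Galt → Kent → Mesa; its vertices are {Clio, Galt, Kent, Mesa, Ashby}.

Clio, Galt, Kent, Mesa, Ashby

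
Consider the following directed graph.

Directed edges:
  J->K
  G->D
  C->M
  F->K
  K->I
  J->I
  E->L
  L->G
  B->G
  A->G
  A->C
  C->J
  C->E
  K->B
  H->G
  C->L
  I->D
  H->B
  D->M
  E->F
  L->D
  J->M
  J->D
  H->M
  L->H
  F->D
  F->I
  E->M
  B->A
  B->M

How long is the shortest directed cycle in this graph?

5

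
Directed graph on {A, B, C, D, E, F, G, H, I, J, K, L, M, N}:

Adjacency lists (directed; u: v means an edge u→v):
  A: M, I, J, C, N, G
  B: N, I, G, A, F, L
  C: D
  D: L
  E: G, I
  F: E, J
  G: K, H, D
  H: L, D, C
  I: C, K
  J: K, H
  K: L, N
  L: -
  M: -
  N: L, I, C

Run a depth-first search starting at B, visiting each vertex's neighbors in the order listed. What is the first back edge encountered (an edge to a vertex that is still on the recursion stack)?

K->N

DFS from B (visiting each vertex's neighbors in the order listed); mark gray on enter, black on exit:
B gray
  N gray
    L gray
    L black
    I gray
      C gray
        D gray
          D→L: L black — skip
        D black
      C black
      K gray
        K→L: L black — skip
        K→N: N is gray → back edge
First back edge: K → N.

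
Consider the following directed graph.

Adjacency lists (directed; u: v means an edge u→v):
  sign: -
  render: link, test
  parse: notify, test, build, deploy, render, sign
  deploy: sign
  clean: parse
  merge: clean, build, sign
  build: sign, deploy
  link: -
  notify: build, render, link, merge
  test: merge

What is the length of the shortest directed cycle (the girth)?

For each vertex v, BFS finds the shortest path from v back to v.
The shortest such closed walk is notify → merge → clean → parse → notify, length 4.

4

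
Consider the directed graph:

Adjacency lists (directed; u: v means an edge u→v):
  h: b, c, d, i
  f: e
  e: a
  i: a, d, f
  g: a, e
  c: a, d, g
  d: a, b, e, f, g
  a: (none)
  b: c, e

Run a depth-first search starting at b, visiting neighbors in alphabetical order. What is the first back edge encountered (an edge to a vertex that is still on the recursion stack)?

d->b

DFS from b (visiting neighbors in alphabetical order); mark gray on enter, black on exit:
b gray
  c gray
    a gray
    a black
    d gray
      d→a: a black — skip
      d→b: b is gray → back edge
First back edge: d → b.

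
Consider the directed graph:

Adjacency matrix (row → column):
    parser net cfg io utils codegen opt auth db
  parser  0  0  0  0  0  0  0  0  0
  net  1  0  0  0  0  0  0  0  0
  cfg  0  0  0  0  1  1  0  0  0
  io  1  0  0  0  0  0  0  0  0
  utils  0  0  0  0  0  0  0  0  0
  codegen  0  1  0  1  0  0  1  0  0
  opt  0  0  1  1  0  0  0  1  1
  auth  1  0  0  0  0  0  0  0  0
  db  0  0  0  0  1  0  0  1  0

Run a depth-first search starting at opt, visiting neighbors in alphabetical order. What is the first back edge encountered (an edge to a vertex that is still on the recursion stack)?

codegen→opt

DFS from opt (visiting neighbors in alphabetical order); mark gray on enter, black on exit:
opt gray
  auth gray
    parser gray
    parser black
  auth black
  cfg gray
    codegen gray
      io gray
        io→parser: parser black — skip
      io black
      net gray
        net→parser: parser black — skip
      net black
      codegen→opt: opt is gray → back edge
First back edge: codegen → opt.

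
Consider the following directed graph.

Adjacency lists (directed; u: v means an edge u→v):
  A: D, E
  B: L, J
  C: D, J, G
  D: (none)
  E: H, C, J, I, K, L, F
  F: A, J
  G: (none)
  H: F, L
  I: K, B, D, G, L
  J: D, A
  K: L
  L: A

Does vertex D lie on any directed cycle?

D lies on a cycle iff there is a path from D back to itself.
Exploring from D, it never reaches itself; equivalently, its strongly connected component is a singleton.

No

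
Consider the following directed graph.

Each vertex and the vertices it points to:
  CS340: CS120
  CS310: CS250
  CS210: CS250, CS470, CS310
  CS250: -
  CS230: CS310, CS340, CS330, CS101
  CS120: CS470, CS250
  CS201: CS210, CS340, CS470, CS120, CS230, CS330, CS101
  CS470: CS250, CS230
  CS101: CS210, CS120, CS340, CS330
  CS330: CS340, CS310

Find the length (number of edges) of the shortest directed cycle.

For each vertex v, BFS finds the shortest path from v back to v.
The shortest such closed walk is CS230 → CS340 → CS120 → CS470 → CS230, length 4.

4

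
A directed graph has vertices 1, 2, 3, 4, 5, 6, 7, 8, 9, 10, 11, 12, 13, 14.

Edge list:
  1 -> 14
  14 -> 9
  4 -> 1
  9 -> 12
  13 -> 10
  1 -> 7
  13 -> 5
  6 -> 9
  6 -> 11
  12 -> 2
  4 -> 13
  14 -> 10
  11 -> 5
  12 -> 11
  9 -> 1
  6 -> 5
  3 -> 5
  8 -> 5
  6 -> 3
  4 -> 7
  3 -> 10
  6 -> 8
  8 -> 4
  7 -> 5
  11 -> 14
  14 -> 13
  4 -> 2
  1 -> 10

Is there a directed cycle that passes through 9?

Yes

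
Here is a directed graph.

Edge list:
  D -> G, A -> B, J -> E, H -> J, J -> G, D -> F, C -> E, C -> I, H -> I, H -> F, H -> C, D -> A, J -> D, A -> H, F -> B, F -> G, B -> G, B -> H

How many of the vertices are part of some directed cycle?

6

A vertex is on a directed cycle iff it belongs to a strongly connected component of size ≥ 2 (or has a self-loop).
The vertices on cycles are {A, B, D, F, H, J} — 6 in total.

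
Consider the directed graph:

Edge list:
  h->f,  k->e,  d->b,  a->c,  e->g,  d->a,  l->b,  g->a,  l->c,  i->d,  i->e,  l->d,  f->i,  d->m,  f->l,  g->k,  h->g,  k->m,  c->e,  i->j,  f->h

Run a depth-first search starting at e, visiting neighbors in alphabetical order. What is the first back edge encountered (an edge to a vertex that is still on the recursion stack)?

DFS from e (visiting neighbors in alphabetical order); mark gray on enter, black on exit:
e gray
  g gray
    a gray
      c gray
        c→e: e is gray → back edge
First back edge: c → e.

c→e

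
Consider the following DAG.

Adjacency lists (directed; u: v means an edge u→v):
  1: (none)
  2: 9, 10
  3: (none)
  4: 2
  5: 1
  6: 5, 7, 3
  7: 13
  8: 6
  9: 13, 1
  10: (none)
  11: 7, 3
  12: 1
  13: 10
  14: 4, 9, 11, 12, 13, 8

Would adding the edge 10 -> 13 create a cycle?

Yes

Adding 10→13 creates a cycle iff 13 can already reach 10.
Path from 13: 13 → 10.
So 13 → … → 10 → 13 is a cycle.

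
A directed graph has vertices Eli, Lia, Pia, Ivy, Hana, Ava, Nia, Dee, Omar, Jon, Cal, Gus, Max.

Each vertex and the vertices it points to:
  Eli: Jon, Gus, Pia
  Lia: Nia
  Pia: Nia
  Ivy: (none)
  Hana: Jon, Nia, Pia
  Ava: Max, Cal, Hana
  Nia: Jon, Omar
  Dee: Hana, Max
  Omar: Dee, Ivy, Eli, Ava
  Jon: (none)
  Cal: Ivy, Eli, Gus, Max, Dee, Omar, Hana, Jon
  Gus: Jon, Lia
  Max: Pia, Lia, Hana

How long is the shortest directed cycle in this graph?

For each vertex v, BFS finds the shortest path from v back to v.
The shortest such closed walk is Cal → Omar → Ava → Cal, length 3.

3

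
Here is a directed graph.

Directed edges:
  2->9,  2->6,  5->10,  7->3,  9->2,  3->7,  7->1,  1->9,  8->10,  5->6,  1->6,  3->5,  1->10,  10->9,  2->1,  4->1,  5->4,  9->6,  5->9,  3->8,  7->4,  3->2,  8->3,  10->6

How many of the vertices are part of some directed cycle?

A vertex is on a directed cycle iff it belongs to a strongly connected component of size ≥ 2 (or has a self-loop).
The vertices on cycles are {1, 2, 3, 7, 8, 9, 10} — 7 in total.

7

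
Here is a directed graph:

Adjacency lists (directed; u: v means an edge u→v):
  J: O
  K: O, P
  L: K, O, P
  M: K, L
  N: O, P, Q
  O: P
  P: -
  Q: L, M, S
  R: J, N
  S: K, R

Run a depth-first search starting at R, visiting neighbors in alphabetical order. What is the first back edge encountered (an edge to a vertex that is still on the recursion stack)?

S->R

DFS from R (visiting neighbors in alphabetical order); mark gray on enter, black on exit:
R gray
  J gray
    O gray
      P gray
      P black
    O black
  J black
  N gray
    N→O: O black — skip
    N→P: P black — skip
    Q gray
      L gray
        K gray
          K→O: O black — skip
          K→P: P black — skip
        K black
        L→O: O black — skip
        L→P: P black — skip
      L black
      M gray
        M→K: K black — skip
        M→L: L black — skip
      M black
      S gray
        S→K: K black — skip
        S→R: R is gray → back edge
First back edge: S → R.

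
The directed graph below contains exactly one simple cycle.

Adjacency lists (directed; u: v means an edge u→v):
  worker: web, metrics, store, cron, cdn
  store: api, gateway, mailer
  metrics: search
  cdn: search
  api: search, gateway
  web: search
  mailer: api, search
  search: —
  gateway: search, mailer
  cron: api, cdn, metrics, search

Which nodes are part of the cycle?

DFS with gray/black marking from gateway:
gateway gray
  search gray
  search black
  mailer gray
    api gray
      api→search: search black — skip
      api→gateway: gateway is gray → back edge
Back edge closes the cycle gateway → mailer → api → gateway; its vertices are {api, mailer, gateway}.

api, mailer, gateway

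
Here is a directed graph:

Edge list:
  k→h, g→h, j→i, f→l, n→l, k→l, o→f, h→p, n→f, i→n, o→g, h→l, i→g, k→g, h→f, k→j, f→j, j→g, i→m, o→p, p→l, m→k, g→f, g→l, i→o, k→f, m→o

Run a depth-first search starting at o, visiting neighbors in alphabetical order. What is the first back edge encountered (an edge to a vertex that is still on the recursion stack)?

g->f

DFS from o (visiting neighbors in alphabetical order); mark gray on enter, black on exit:
o gray
  f gray
    j gray
      g gray
        g→f: f is gray → back edge
First back edge: g → f.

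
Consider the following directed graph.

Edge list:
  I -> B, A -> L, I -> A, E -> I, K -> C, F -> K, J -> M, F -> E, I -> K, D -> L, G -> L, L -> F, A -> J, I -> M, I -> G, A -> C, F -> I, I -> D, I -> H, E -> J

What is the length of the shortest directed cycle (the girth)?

4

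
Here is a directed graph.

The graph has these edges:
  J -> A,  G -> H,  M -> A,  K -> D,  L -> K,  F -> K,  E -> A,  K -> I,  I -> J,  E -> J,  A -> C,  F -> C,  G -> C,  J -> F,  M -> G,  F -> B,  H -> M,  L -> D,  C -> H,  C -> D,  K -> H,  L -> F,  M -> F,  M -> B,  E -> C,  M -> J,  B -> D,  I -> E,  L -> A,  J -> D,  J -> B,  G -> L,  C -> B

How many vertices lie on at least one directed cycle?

11

A vertex is on a directed cycle iff it belongs to a strongly connected component of size ≥ 2 (or has a self-loop).
The vertices on cycles are {A, C, E, F, G, H, I, J, K, L, M} — 11 in total.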